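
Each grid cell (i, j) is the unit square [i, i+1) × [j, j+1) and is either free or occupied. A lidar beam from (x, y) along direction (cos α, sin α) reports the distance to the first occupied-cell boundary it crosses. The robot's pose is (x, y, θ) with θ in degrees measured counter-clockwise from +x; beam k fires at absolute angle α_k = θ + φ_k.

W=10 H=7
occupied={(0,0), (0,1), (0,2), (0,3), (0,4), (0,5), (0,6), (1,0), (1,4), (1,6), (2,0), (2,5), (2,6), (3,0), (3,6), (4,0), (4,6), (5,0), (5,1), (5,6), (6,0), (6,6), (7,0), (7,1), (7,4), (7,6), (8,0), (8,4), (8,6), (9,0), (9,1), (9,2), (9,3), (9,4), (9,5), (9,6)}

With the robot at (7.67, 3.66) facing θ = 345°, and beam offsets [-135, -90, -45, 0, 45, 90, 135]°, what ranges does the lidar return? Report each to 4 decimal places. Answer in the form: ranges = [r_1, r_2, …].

beam 1: φ=-135°, α=210°
  dir = (cos 210°, sin 210°) = (-0.8660, -0.5000); from cell (7,3)
  next x-line at t=0.7736, next y-line at t=1.3200; Δt_x=1.1547, Δt_y=2.0000
    x: enter (6,3) at t=0.7736
    y: enter (6,2) at t=1.3200
    x: enter (5,2) at t=1.9283
    x: enter (4,2) at t=3.0831
    y: enter (4,1) at t=3.3200
    x: enter (3,1) at t=4.2378
    y: enter (3,0) at t=5.3200 ← occupied
  → r_1 = 5.3200
beam 2: φ=-90°, α=255°
  dir = (cos 255°, sin 255°) = (-0.2588, -0.9659); from cell (7,3)
  next x-line at t=2.5887, next y-line at t=0.6833; Δt_x=3.8637, Δt_y=1.0353
    y: enter (7,2) at t=0.6833
    y: enter (7,1) at t=1.7186 ← occupied
  → r_2 = 1.7186
beam 3: φ=-45°, α=300°
  dir = (cos 300°, sin 300°) = (0.5000, -0.8660); from cell (7,3)
  next x-line at t=0.6600, next y-line at t=0.7621; Δt_x=2.0000, Δt_y=1.1547
    x: enter (8,3) at t=0.6600
    y: enter (8,2) at t=0.7621
    y: enter (8,1) at t=1.9168
    x: enter (9,1) at t=2.6600 ← occupied
  → r_3 = 2.6600
beam 4: φ=0°, α=345°
  dir = (cos 345°, sin 345°) = (0.9659, -0.2588); from cell (7,3)
  next x-line at t=0.3416, next y-line at t=2.5500; Δt_x=1.0353, Δt_y=3.8637
    x: enter (8,3) at t=0.3416
    x: enter (9,3) at t=1.3769 ← occupied
  → r_4 = 1.3769
beam 5: φ=45°, α=30°
  dir = (cos 30°, sin 30°) = (0.8660, 0.5000); from cell (7,3)
  next x-line at t=0.3811, next y-line at t=0.6800; Δt_x=1.1547, Δt_y=2.0000
    x: enter (8,3) at t=0.3811
    y: enter (8,4) at t=0.6800 ← occupied
  → r_5 = 0.6800
beam 6: φ=90°, α=75°
  dir = (cos 75°, sin 75°) = (0.2588, 0.9659); from cell (7,3)
  next x-line at t=1.2750, next y-line at t=0.3520; Δt_x=3.8637, Δt_y=1.0353
    y: enter (7,4) at t=0.3520 ← occupied
  → r_6 = 0.3520
beam 7: φ=135°, α=120°
  dir = (cos 120°, sin 120°) = (-0.5000, 0.8660); from cell (7,3)
  next x-line at t=1.3400, next y-line at t=0.3926; Δt_x=2.0000, Δt_y=1.1547
    y: enter (7,4) at t=0.3926 ← occupied
  → r_7 = 0.3926

ranges = [5.3200, 1.7186, 2.6600, 1.3769, 0.6800, 0.3520, 0.3926]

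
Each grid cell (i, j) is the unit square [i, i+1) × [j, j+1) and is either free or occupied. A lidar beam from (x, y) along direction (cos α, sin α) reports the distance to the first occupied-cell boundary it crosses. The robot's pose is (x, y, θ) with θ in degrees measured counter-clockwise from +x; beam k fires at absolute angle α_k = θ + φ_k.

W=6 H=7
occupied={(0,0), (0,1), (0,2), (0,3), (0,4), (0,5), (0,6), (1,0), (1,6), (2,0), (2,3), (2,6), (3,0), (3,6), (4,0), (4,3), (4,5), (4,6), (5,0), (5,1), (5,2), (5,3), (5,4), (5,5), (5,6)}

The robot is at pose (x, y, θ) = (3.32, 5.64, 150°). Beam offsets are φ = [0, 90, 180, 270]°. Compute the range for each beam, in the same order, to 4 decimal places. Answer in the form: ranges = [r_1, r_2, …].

beam 1: φ=0°, α=150°
  d=(-0.8660,0.5000)  start (3,5)  tX=0.3695 tY=0.7200  stride 1/|dx|=1.1547 1/|dy|=2.0000
    cross x-line → (2,5), t=0.3695
    cross y-line → (2,6), t=0.7200 (wall)
  → r_1 = 0.7200
beam 2: φ=90°, α=240°
  d=(-0.5000,-0.8660)  start (3,5)  tX=0.6400 tY=0.7390  stride 1/|dx|=2.0000 1/|dy|=1.1547
    cross x-line → (2,5), t=0.6400
    cross y-line → (2,4), t=0.7390
    cross y-line → (2,3), t=1.8937 (wall)
  → r_2 = 1.8937
beam 3: φ=180°, α=330°
  d=(0.8660,-0.5000)  start (3,5)  tX=0.7852 tY=1.2800  stride 1/|dx|=1.1547 1/|dy|=2.0000
    cross x-line → (4,5), t=0.7852 (wall)
  → r_3 = 0.7852
beam 4: φ=270°, α=60°
  d=(0.5000,0.8660)  start (3,5)  tX=1.3600 tY=0.4157  stride 1/|dx|=2.0000 1/|dy|=1.1547
    cross y-line → (3,6), t=0.4157 (wall)
  → r_4 = 0.4157

ranges = [0.7200, 1.8937, 0.7852, 0.4157]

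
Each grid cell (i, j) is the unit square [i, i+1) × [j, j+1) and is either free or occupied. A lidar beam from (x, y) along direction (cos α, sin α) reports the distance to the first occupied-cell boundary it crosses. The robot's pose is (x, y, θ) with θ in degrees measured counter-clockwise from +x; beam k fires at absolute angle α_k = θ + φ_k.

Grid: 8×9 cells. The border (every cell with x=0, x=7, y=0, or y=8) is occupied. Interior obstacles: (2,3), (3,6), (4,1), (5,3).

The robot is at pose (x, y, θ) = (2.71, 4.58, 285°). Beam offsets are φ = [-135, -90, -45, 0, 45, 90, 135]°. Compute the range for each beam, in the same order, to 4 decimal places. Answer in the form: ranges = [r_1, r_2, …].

beam 1: φ=-135°, α=150°
  d=(-0.8660,0.5000)  start (2,4)  tX=0.8198 tY=0.8400  stride 1/|dx|=1.1547 1/|dy|=2.0000
    cross x-line → (1,4), t=0.8198
    cross y-line → (1,5), t=0.8400
    cross x-line → (0,5), t=1.9745 (wall)
  → r_1 = 1.9745
beam 2: φ=-90°, α=195°
  d=(-0.9659,-0.2588)  start (2,4)  tX=0.7350 tY=2.2409  stride 1/|dx|=1.0353 1/|dy|=3.8637
    cross x-line → (1,4), t=0.7350
    cross x-line → (0,4), t=1.7703 (wall)
  → r_2 = 1.7703
beam 3: φ=-45°, α=240°
  d=(-0.5000,-0.8660)  start (2,4)  tX=1.4200 tY=0.6697  stride 1/|dx|=2.0000 1/|dy|=1.1547
    cross y-line → (2,3), t=0.6697 (wall)
  → r_3 = 0.6697
beam 4: φ=0°, α=285°
  d=(0.2588,-0.9659)  start (2,4)  tX=1.1205 tY=0.6005  stride 1/|dx|=3.8637 1/|dy|=1.0353
    cross y-line → (2,3), t=0.6005 (wall)
  → r_4 = 0.6005
beam 5: φ=45°, α=330°
  d=(0.8660,-0.5000)  start (2,4)  tX=0.3349 tY=1.1600  stride 1/|dx|=1.1547 1/|dy|=2.0000
    cross x-line → (3,4), t=0.3349
    cross y-line → (3,3), t=1.1600
    cross x-line → (4,3), t=1.4896
    cross x-line → (5,3), t=2.6443 (wall)
  → r_5 = 2.6443
beam 6: φ=90°, α=15°
  d=(0.9659,0.2588)  start (2,4)  tX=0.3002 tY=1.6228  stride 1/|dx|=1.0353 1/|dy|=3.8637
    cross x-line → (3,4), t=0.3002
    cross x-line → (4,4), t=1.3355
    cross y-line → (4,5), t=1.6228
    cross x-line → (5,5), t=2.3708
    cross x-line → (6,5), t=3.4061
    cross x-line → (7,5), t=4.4413 (wall)
  → r_6 = 4.4413
beam 7: φ=135°, α=60°
  d=(0.5000,0.8660)  start (2,4)  tX=0.5800 tY=0.4850  stride 1/|dx|=2.0000 1/|dy|=1.1547
    cross y-line → (2,5), t=0.4850
    cross x-line → (3,5), t=0.5800
    cross y-line → (3,6), t=1.6397 (wall)
  → r_7 = 1.6397

ranges = [1.9745, 1.7703, 0.6697, 0.6005, 2.6443, 4.4413, 1.6397]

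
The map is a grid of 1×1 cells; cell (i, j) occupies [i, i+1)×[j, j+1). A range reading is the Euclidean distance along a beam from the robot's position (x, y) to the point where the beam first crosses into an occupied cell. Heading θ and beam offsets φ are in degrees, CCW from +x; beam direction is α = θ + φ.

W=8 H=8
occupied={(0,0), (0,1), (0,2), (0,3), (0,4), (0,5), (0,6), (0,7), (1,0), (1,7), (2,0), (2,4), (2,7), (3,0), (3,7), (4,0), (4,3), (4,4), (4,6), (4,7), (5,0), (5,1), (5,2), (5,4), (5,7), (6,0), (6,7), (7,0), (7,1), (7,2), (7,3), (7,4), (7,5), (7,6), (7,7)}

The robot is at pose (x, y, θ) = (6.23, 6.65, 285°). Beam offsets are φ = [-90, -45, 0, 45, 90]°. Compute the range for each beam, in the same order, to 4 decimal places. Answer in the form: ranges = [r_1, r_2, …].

beam 1: φ=-90°, α=195°
  d=(-0.9659,-0.2588)  start (6,6)  tX=0.2381 tY=2.5114  stride 1/|dx|=1.0353 1/|dy|=3.8637
    cross x-line → (5,6), t=0.2381
    cross x-line → (4,6), t=1.2734 (wall)
  → r_1 = 1.2734
beam 2: φ=-45°, α=240°
  d=(-0.5000,-0.8660)  start (6,6)  tX=0.4600 tY=0.7506  stride 1/|dx|=2.0000 1/|dy|=1.1547
    cross x-line → (5,6), t=0.4600
    cross y-line → (5,5), t=0.7506
    cross y-line → (5,4), t=1.9053 (wall)
  → r_2 = 1.9053
beam 3: φ=0°, α=285°
  d=(0.2588,-0.9659)  start (6,6)  tX=2.9751 tY=0.6729  stride 1/|dx|=3.8637 1/|dy|=1.0353
    cross y-line → (6,5), t=0.6729
    cross y-line → (6,4), t=1.7082
    cross y-line → (6,3), t=2.7435
    cross x-line → (7,3), t=2.9751 (wall)
  → r_3 = 2.9751
beam 4: φ=45°, α=330°
  d=(0.8660,-0.5000)  start (6,6)  tX=0.8891 tY=1.3000  stride 1/|dx|=1.1547 1/|dy|=2.0000
    cross x-line → (7,6), t=0.8891 (wall)
  → r_4 = 0.8891
beam 5: φ=90°, α=15°
  d=(0.9659,0.2588)  start (6,6)  tX=0.7972 tY=1.3523  stride 1/|dx|=1.0353 1/|dy|=3.8637
    cross x-line → (7,6), t=0.7972 (wall)
  → r_5 = 0.7972

ranges = [1.2734, 1.9053, 2.9751, 0.8891, 0.7972]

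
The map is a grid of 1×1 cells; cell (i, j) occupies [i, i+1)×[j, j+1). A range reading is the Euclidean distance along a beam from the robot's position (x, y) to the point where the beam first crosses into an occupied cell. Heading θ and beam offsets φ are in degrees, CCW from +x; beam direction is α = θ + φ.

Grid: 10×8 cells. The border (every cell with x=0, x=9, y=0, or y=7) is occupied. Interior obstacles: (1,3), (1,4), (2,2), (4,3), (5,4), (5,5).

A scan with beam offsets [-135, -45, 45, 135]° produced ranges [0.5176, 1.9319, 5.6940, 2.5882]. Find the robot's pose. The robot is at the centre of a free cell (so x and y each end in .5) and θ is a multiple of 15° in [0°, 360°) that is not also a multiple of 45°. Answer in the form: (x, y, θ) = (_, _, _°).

Candidates: 42 free-cell centres × 16 headings = 672 poses. Raycast each; keep the one whose scan matches to 4 dp.
  (8.5, 5.5, 300°): beam 1 = 5.7956 ≠ 0.5176 ✗
  (2.5, 5.5, 255°): beam 1 = 1.7321 ≠ 0.5176 ✗
  (8.5, 4.5, 300°): beam 1 = 2.5882 ≠ 0.5176 ✗
  (6.5, 4.5, 60°): beam 1 = 3.6235 ≠ 0.5176 ✗
  …
  (5.5, 1.5, 30°): r_1=0.5176, r_2=1.9319, r_3=5.6940, r_4=2.5882 — all match ✓
No second candidate reproduces the full scan.

(x, y, θ) = (5.5, 1.5, 30°)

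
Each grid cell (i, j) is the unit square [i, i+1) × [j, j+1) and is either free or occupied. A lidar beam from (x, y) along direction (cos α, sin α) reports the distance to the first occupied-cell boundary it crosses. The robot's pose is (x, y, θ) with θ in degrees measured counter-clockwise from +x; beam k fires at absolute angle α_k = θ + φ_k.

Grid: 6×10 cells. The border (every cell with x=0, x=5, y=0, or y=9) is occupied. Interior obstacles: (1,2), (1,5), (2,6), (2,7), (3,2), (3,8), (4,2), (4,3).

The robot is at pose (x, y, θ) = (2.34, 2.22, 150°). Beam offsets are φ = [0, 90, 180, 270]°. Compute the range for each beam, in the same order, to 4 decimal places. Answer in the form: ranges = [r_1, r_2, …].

ranges = [0.3926, 1.4087, 2.4400, 5.3200]

beam 1: φ=0°, α=150°
  cosα=-0.8660 sinα=0.5000 | (2,2) | tMaxX 0.3926 tMaxY 1.5600 | tΔX 1.1547 tΔY 2.0000
    t=0.3926 [x] (1,2) — stop
  → r_1 = 0.3926
beam 2: φ=90°, α=240°
  cosα=-0.5000 sinα=-0.8660 | (2,2) | tMaxX 0.6800 tMaxY 0.2540 | tΔX 2.0000 tΔY 1.1547
    t=0.2540 [y] (2,1)
    t=0.6800 [x] (1,1)
    t=1.4087 [y] (1,0) — stop
  → r_2 = 1.4087
beam 3: φ=180°, α=330°
  cosα=0.8660 sinα=-0.5000 | (2,2) | tMaxX 0.7621 tMaxY 0.4400 | tΔX 1.1547 tΔY 2.0000
    t=0.4400 [y] (2,1)
    t=0.7621 [x] (3,1)
    t=1.9168 [x] (4,1)
    t=2.4400 [y] (4,0) — stop
  → r_3 = 2.4400
beam 4: φ=270°, α=60°
  cosα=0.5000 sinα=0.8660 | (2,2) | tMaxX 1.3200 tMaxY 0.9007 | tΔX 2.0000 tΔY 1.1547
    t=0.9007 [y] (2,3)
    t=1.3200 [x] (3,3)
    t=2.0554 [y] (3,4)
    t=3.2101 [y] (3,5)
    t=3.3200 [x] (4,5)
    t=4.3648 [y] (4,6)
    t=5.3200 [x] (5,6) — stop
  → r_4 = 5.3200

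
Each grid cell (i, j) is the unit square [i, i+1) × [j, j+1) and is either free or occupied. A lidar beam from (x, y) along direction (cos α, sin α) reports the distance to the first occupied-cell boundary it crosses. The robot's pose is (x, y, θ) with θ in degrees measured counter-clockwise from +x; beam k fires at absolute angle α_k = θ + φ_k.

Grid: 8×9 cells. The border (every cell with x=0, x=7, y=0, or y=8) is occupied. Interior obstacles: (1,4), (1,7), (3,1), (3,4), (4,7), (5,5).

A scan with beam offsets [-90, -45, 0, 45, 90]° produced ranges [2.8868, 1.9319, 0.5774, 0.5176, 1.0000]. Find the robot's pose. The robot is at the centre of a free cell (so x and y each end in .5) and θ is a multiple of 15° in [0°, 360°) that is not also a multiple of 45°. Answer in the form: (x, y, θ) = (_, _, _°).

(x, y, θ) = (6.5, 3.5, 330°)

Candidates: 36 free-cell centres × 16 headings = 576 poses. Raycast each; keep the one whose scan matches to 4 dp.
  (3.5, 7.5, 285°): beam 1 = 1.5529 ≠ 2.8868 ✗
  (4.5, 3.5, 60°): beam 2 = 2.5882 ≠ 1.9319 ✗
  (4.5, 3.5, 15°): beam 1 = 2.5882 ≠ 2.8868 ✗
  (3.5, 6.5, 165°): beam 1 = 1.5529 ≠ 2.8868 ✗
  …
  (6.5, 3.5, 330°): r_1=2.8868, r_2=1.9319, r_3=0.5774, r_4=0.5176, r_5=1.0000 — all match ✓
Only this pose fits every beam.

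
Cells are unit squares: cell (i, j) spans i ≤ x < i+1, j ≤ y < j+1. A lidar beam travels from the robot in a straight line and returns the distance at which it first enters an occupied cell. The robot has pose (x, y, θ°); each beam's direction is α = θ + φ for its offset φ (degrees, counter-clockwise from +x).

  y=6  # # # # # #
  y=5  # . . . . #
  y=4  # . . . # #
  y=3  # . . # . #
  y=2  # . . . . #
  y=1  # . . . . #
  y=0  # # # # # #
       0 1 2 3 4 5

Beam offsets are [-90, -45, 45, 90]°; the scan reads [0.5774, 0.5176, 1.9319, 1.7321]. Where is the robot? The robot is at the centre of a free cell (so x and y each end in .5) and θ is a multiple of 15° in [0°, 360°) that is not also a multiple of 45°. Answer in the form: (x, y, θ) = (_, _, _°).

(x, y, θ) = (4.5, 1.5, 30°)

Enumerate (i+0.5, j+0.5, θ) over the 18 free cells and 16 admissible headings. For each, cast all 4 beams and compare to the given ranges.
  (1.5, 1.5, 285°): beam 1 = 0.5176 ≠ 0.5774 ✗
  (3.5, 2.5, 300°): beam 1 = 2.8868 ≠ 0.5774 ✗
  (4.5, 5.5, 75°): beam 1 = 0.5176 ≠ 0.5774 ✗
  (4.5, 3.5, 105°): beam 1 = 0.5176 ≠ 0.5774 ✗
  …
  (4.5, 1.5, 30°): r_1=0.5774, r_2=0.5176, r_3=1.9319, r_4=1.7321 — all match ✓
No second candidate reproduces the full scan.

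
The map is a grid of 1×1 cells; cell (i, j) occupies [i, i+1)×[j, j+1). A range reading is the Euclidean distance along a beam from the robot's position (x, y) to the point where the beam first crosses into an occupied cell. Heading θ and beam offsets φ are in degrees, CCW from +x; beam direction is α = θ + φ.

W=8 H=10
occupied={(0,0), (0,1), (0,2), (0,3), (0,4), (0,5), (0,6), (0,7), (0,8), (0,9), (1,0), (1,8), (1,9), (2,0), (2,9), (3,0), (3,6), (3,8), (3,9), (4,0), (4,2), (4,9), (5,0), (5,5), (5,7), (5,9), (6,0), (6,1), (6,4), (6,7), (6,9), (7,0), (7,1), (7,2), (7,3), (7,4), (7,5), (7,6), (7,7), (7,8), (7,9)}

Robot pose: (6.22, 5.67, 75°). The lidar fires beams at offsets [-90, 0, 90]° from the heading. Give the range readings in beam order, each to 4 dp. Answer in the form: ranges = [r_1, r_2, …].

ranges = [0.8075, 1.3769, 0.2278]

beam 1: φ=-90°, α=345°
  dir = (cos 345°, sin 345°) = (0.9659, -0.2588); from cell (6,5)
  next x-line at t=0.8075, next y-line at t=2.5887; Δt_x=1.0353, Δt_y=3.8637
    x: enter (7,5) at t=0.8075 ← occupied
  → r_1 = 0.8075
beam 2: φ=0°, α=75°
  dir = (cos 75°, sin 75°) = (0.2588, 0.9659); from cell (6,5)
  next x-line at t=3.0137, next y-line at t=0.3416; Δt_x=3.8637, Δt_y=1.0353
    y: enter (6,6) at t=0.3416
    y: enter (6,7) at t=1.3769 ← occupied
  → r_2 = 1.3769
beam 3: φ=90°, α=165°
  dir = (cos 165°, sin 165°) = (-0.9659, 0.2588); from cell (6,5)
  next x-line at t=0.2278, next y-line at t=1.2750; Δt_x=1.0353, Δt_y=3.8637
    x: enter (5,5) at t=0.2278 ← occupied
  → r_3 = 0.2278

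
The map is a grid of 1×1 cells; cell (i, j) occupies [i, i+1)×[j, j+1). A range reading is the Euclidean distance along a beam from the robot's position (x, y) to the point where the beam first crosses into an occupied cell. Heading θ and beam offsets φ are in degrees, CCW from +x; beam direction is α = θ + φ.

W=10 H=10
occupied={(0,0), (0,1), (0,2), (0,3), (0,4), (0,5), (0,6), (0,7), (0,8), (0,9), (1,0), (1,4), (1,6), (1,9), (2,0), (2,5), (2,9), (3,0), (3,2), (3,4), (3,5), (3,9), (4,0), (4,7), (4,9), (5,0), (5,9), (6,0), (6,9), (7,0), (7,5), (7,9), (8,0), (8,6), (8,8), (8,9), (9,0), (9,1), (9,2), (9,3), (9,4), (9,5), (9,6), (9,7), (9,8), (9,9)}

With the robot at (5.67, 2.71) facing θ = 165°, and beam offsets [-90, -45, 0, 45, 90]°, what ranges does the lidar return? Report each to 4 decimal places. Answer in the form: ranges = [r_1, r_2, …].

beam 1: φ=-90°, α=75°
  d=(0.2588,0.9659)  start (5,2)  tX=1.2750 tY=0.3002  stride 1/|dx|=3.8637 1/|dy|=1.0353
    cross y-line → (5,3), t=0.3002
    cross x-line → (6,3), t=1.2750
    cross y-line → (6,4), t=1.3355
    cross y-line → (6,5), t=2.3708
    cross y-line → (6,6), t=3.4061
    cross y-line → (6,7), t=4.4413
    cross x-line → (7,7), t=5.1387
    cross y-line → (7,8), t=5.4766
    cross y-line → (7,9), t=6.5119 (wall)
  → r_1 = 6.5119
beam 2: φ=-45°, α=120°
  d=(-0.5000,0.8660)  start (5,2)  tX=1.3400 tY=0.3349  stride 1/|dx|=2.0000 1/|dy|=1.1547
    cross y-line → (5,3), t=0.3349
    cross x-line → (4,3), t=1.3400
    cross y-line → (4,4), t=1.4896
    cross y-line → (4,5), t=2.6443
    cross x-line → (3,5), t=3.3400 (wall)
  → r_2 = 3.3400
beam 3: φ=0°, α=165°
  d=(-0.9659,0.2588)  start (5,2)  tX=0.6936 tY=1.1205  stride 1/|dx|=1.0353 1/|dy|=3.8637
    cross x-line → (4,2), t=0.6936
    cross y-line → (4,3), t=1.1205
    cross x-line → (3,3), t=1.7289
    cross x-line → (2,3), t=2.7642
    cross x-line → (1,3), t=3.7995
    cross x-line → (0,3), t=4.8347 (wall)
  → r_3 = 4.8347
beam 4: φ=45°, α=210°
  d=(-0.8660,-0.5000)  start (5,2)  tX=0.7736 tY=1.4200  stride 1/|dx|=1.1547 1/|dy|=2.0000
    cross x-line → (4,2), t=0.7736
    cross y-line → (4,1), t=1.4200
    cross x-line → (3,1), t=1.9283
    cross x-line → (2,1), t=3.0831
    cross y-line → (2,0), t=3.4200 (wall)
  → r_4 = 3.4200
beam 5: φ=90°, α=255°
  d=(-0.2588,-0.9659)  start (5,2)  tX=2.5887 tY=0.7350  stride 1/|dx|=3.8637 1/|dy|=1.0353
    cross y-line → (5,1), t=0.7350
    cross y-line → (5,0), t=1.7703 (wall)
  → r_5 = 1.7703

ranges = [6.5119, 3.3400, 4.8347, 3.4200, 1.7703]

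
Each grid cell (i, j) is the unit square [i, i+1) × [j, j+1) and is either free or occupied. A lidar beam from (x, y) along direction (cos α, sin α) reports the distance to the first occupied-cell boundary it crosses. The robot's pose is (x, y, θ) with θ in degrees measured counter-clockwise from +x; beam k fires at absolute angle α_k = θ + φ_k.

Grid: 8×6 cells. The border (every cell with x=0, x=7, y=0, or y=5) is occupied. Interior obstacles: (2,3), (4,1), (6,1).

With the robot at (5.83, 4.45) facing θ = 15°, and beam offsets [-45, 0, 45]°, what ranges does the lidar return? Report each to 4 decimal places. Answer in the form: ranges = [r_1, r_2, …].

beam 1: φ=-45°, α=330°
  direction (0.8660, -0.5000); cell (5,4); t to first gridline: x 0.1963, y 0.9000 (then +1.1547 / +2.0000)
    (6,4) via x @ 0.1963
    (6,3) via y @ 0.9000
    (7,3) via x @ 1.3510  # hit
  → r_1 = 1.3510
beam 2: φ=0°, α=15°
  direction (0.9659, 0.2588); cell (5,4); t to first gridline: x 0.1760, y 2.1250 (then +1.0353 / +3.8637)
    (6,4) via x @ 0.1760
    (7,4) via x @ 1.2113  # hit
  → r_2 = 1.2113
beam 3: φ=45°, α=60°
  direction (0.5000, 0.8660); cell (5,4); t to first gridline: x 0.3400, y 0.6351 (then +2.0000 / +1.1547)
    (6,4) via x @ 0.3400
    (6,5) via y @ 0.6351  # hit
  → r_3 = 0.6351

ranges = [1.3510, 1.2113, 0.6351]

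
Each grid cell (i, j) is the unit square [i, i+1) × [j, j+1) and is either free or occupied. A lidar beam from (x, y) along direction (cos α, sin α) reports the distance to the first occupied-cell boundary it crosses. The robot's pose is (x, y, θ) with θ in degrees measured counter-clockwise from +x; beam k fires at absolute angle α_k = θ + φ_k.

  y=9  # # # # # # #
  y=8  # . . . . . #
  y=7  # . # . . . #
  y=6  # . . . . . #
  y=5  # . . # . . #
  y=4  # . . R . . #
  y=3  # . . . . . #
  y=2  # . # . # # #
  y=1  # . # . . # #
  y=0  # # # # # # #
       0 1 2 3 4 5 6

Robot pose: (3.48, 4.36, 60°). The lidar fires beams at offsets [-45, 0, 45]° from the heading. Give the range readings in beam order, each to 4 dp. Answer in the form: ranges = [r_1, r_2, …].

ranges = [2.6089, 0.7390, 0.6626]

beam 1: φ=-45°, α=15°
  direction (0.9659, 0.2588); cell (3,4); t to first gridline: x 0.5383, y 2.4728 (then +1.0353 / +3.8637)
    (4,4) via x @ 0.5383
    (5,4) via x @ 1.5736
    (5,5) via y @ 2.4728
    (6,5) via x @ 2.6089  # hit
  → r_1 = 2.6089
beam 2: φ=0°, α=60°
  direction (0.5000, 0.8660); cell (3,4); t to first gridline: x 1.0400, y 0.7390 (then +2.0000 / +1.1547)
    (3,5) via y @ 0.7390  # hit
  → r_2 = 0.7390
beam 3: φ=45°, α=105°
  direction (-0.2588, 0.9659); cell (3,4); t to first gridline: x 1.8546, y 0.6626 (then +3.8637 / +1.0353)
    (3,5) via y @ 0.6626  # hit
  → r_3 = 0.6626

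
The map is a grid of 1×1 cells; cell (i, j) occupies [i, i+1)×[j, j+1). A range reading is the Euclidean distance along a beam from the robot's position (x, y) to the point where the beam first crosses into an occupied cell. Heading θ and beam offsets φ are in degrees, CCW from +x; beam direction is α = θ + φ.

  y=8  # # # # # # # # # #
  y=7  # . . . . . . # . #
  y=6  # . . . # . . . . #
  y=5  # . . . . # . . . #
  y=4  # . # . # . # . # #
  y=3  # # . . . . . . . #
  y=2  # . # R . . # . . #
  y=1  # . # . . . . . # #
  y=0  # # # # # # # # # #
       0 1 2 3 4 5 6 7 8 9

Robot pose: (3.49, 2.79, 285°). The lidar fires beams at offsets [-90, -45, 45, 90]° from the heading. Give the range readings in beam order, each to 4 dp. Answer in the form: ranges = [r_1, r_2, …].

beam 1: φ=-90°, α=195°
  cosα=-0.9659 sinα=-0.2588 | (3,2) | tMaxX 0.5073 tMaxY 3.0523 | tΔX 1.0353 tΔY 3.8637
    t=0.5073 [x] (2,2) — stop
  → r_1 = 0.5073
beam 2: φ=-45°, α=240°
  cosα=-0.5000 sinα=-0.8660 | (3,2) | tMaxX 0.9800 tMaxY 0.9122 | tΔX 2.0000 tΔY 1.1547
    t=0.9122 [y] (3,1)
    t=0.9800 [x] (2,1) — stop
  → r_2 = 0.9800
beam 3: φ=45°, α=330°
  cosα=0.8660 sinα=-0.5000 | (3,2) | tMaxX 0.5889 tMaxY 1.5800 | tΔX 1.1547 tΔY 2.0000
    t=0.5889 [x] (4,2)
    t=1.5800 [y] (4,1)
    t=1.7436 [x] (5,1)
    t=2.8983 [x] (6,1)
    t=3.5800 [y] (6,0) — stop
  → r_3 = 3.5800
beam 4: φ=90°, α=15°
  cosα=0.9659 sinα=0.2588 | (3,2) | tMaxX 0.5280 tMaxY 0.8114 | tΔX 1.0353 tΔY 3.8637
    t=0.5280 [x] (4,2)
    t=0.8114 [y] (4,3)
    t=1.5633 [x] (5,3)
    t=2.5985 [x] (6,3)
    t=3.6338 [x] (7,3)
    t=4.6691 [x] (8,3)
    t=4.6751 [y] (8,4) — stop
  → r_4 = 4.6751

ranges = [0.5073, 0.9800, 3.5800, 4.6751]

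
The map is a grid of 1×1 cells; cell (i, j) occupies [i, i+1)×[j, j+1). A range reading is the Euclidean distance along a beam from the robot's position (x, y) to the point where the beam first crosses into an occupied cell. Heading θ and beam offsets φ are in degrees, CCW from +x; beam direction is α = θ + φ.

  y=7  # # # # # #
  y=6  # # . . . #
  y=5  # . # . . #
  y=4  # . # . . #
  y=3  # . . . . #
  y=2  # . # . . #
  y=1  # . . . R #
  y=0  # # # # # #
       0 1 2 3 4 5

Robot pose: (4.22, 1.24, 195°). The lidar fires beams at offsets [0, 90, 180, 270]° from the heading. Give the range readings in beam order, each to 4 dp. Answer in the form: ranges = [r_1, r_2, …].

ranges = [0.9273, 0.2485, 0.8075, 4.7137]

beam 1: φ=0°, α=195°
  dir = (cos 195°, sin 195°) = (-0.9659, -0.2588); from cell (4,1)
  next x-line at t=0.2278, next y-line at t=0.9273; Δt_x=1.0353, Δt_y=3.8637
    x: enter (3,1) at t=0.2278
    y: enter (3,0) at t=0.9273 ← occupied
  → r_1 = 0.9273
beam 2: φ=90°, α=285°
  dir = (cos 285°, sin 285°) = (0.2588, -0.9659); from cell (4,1)
  next x-line at t=3.0137, next y-line at t=0.2485; Δt_x=3.8637, Δt_y=1.0353
    y: enter (4,0) at t=0.2485 ← occupied
  → r_2 = 0.2485
beam 3: φ=180°, α=15°
  dir = (cos 15°, sin 15°) = (0.9659, 0.2588); from cell (4,1)
  next x-line at t=0.8075, next y-line at t=2.9364; Δt_x=1.0353, Δt_y=3.8637
    x: enter (5,1) at t=0.8075 ← occupied
  → r_3 = 0.8075
beam 4: φ=270°, α=105°
  dir = (cos 105°, sin 105°) = (-0.2588, 0.9659); from cell (4,1)
  next x-line at t=0.8500, next y-line at t=0.7868; Δt_x=3.8637, Δt_y=1.0353
    y: enter (4,2) at t=0.7868
    x: enter (3,2) at t=0.8500
    y: enter (3,3) at t=1.8221
    y: enter (3,4) at t=2.8574
    y: enter (3,5) at t=3.8926
    x: enter (2,5) at t=4.7137 ← occupied
  → r_4 = 4.7137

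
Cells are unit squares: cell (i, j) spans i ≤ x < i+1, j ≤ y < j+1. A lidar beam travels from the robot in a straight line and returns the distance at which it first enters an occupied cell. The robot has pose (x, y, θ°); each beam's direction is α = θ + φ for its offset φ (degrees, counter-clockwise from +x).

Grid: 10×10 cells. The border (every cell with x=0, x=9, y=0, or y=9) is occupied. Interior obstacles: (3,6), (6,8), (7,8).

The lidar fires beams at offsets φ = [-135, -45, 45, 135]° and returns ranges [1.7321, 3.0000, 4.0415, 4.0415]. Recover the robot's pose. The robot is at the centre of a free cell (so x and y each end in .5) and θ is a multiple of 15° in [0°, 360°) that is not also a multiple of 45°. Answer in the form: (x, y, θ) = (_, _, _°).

(x, y, θ) = (7.5, 4.5, 105°)

The pose lattice has 61·16 = 976 candidates. Test each by forward raycasting.
  (4.5, 2.5, 300°): beam 1 = 3.6235 ≠ 1.7321 ✗
  (7.5, 4.5, 75°): beam 1 = 3.0000 ≠ 1.7321 ✗
  (8.5, 3.5, 150°): beam 1 = 0.5176 ≠ 1.7321 ✗
  (1.5, 3.5, 120°): beam 1 = 7.7646 ≠ 1.7321 ✗
  …
  (7.5, 4.5, 105°): r_1=1.7321, r_2=3.0000, r_3=4.0415, r_4=4.0415 — all match ✓
No second candidate reproduces the full scan.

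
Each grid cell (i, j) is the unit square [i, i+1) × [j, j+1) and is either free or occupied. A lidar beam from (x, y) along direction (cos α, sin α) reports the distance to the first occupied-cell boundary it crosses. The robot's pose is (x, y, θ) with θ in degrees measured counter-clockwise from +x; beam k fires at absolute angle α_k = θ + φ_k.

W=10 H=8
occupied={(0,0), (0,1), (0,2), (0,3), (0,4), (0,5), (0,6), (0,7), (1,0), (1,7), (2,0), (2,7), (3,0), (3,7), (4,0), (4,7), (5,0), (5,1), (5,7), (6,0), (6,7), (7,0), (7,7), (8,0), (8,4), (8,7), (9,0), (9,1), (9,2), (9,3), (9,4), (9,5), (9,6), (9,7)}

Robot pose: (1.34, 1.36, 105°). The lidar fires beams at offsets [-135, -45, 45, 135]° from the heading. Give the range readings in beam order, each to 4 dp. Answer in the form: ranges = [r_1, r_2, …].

ranges = [0.7200, 6.5125, 0.3926, 0.4157]

beam 1: φ=-135°, α=330°
  cosα=0.8660 sinα=-0.5000 | (1,1) | tMaxX 0.7621 tMaxY 0.7200 | tΔX 1.1547 tΔY 2.0000
    t=0.7200 [y] (1,0) — stop
  → r_1 = 0.7200
beam 2: φ=-45°, α=60°
  cosα=0.5000 sinα=0.8660 | (1,1) | tMaxX 1.3200 tMaxY 0.7390 | tΔX 2.0000 tΔY 1.1547
    t=0.7390 [y] (1,2)
    t=1.3200 [x] (2,2)
    t=1.8937 [y] (2,3)
    t=3.0484 [y] (2,4)
    t=3.3200 [x] (3,4)
    t=4.2031 [y] (3,5)
    t=5.3200 [x] (4,5)
    t=5.3578 [y] (4,6)
    t=6.5125 [y] (4,7) — stop
  → r_2 = 6.5125
beam 3: φ=45°, α=150°
  cosα=-0.8660 sinα=0.5000 | (1,1) | tMaxX 0.3926 tMaxY 1.2800 | tΔX 1.1547 tΔY 2.0000
    t=0.3926 [x] (0,1) — stop
  → r_3 = 0.3926
beam 4: φ=135°, α=240°
  cosα=-0.5000 sinα=-0.8660 | (1,1) | tMaxX 0.6800 tMaxY 0.4157 | tΔX 2.0000 tΔY 1.1547
    t=0.4157 [y] (1,0) — stop
  → r_4 = 0.4157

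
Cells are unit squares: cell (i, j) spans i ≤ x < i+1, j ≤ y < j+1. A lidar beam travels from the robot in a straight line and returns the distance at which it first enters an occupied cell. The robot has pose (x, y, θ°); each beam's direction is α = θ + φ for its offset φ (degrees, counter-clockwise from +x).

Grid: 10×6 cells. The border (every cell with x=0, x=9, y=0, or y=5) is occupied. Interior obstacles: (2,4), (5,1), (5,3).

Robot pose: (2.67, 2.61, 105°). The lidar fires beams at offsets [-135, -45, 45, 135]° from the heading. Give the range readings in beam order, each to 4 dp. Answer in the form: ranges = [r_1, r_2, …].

ranges = [2.6905, 2.7597, 1.9283, 1.8591]

beam 1: φ=-135°, α=330°
  direction (0.8660, -0.5000); cell (2,2); t to first gridline: x 0.3811, y 1.2200 (then +1.1547 / +2.0000)
    (3,2) via x @ 0.3811
    (3,1) via y @ 1.2200
    (4,1) via x @ 1.5358
    (5,1) via x @ 2.6905  # hit
  → r_1 = 2.6905
beam 2: φ=-45°, α=60°
  direction (0.5000, 0.8660); cell (2,2); t to first gridline: x 0.6600, y 0.4503 (then +2.0000 / +1.1547)
    (2,3) via y @ 0.4503
    (3,3) via x @ 0.6600
    (3,4) via y @ 1.6050
    (4,4) via x @ 2.6600
    (4,5) via y @ 2.7597  # hit
  → r_2 = 2.7597
beam 3: φ=45°, α=150°
  direction (-0.8660, 0.5000); cell (2,2); t to first gridline: x 0.7736, y 0.7800 (then +1.1547 / +2.0000)
    (1,2) via x @ 0.7736
    (1,3) via y @ 0.7800
    (0,3) via x @ 1.9283  # hit
  → r_3 = 1.9283
beam 4: φ=135°, α=240°
  direction (-0.5000, -0.8660); cell (2,2); t to first gridline: x 1.3400, y 0.7044 (then +2.0000 / +1.1547)
    (2,1) via y @ 0.7044
    (1,1) via x @ 1.3400
    (1,0) via y @ 1.8591  # hit
  → r_4 = 1.8591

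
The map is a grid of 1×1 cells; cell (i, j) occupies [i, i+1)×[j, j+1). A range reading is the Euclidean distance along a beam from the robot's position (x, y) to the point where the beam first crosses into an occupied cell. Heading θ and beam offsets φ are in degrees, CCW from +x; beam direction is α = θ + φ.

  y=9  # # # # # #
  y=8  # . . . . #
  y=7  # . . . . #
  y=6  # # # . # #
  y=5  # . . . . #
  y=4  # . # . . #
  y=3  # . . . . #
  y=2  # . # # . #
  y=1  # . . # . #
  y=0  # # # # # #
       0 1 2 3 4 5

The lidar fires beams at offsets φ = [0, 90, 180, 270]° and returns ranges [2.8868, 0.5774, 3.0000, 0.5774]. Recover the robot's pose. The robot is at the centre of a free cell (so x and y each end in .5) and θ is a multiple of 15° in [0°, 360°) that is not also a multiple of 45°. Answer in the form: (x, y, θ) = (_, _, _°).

Candidates: 25 free-cell centres × 16 headings = 400 poses. Raycast each; keep the one whose scan matches to 4 dp.
  (3.5, 7.5, 120°): beam 1 = 1.7321 ≠ 2.8868 ✗
  (4.5, 4.5, 150°): beam 1 = 3.0000 ≠ 2.8868 ✗
  (1.5, 7.5, 150°): beam 1 = 0.5774 ≠ 2.8868 ✗
  (2.5, 1.5, 330°): beam 1 = 0.5774 ≠ 2.8868 ✗
  …
  (3.5, 6.5, 120°): r_1=2.8868, r_2=0.5774, r_3=3.0000, r_4=0.5774 — all match ✓
Only this pose fits every beam.

(x, y, θ) = (3.5, 6.5, 120°)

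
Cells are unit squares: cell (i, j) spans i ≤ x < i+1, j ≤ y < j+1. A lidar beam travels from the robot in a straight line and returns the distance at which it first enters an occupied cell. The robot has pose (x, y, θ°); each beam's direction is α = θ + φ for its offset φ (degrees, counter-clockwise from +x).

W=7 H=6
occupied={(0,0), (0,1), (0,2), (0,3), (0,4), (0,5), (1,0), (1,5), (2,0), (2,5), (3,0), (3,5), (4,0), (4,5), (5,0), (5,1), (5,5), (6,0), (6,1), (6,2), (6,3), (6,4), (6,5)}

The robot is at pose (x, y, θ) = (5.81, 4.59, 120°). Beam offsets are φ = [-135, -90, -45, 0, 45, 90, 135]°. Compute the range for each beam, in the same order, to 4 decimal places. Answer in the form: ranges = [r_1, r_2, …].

beam 1: φ=-135°, α=345°
  dir = (cos 345°, sin 345°) = (0.9659, -0.2588); from cell (5,4)
  next x-line at t=0.1967, next y-line at t=2.2796; Δt_x=1.0353, Δt_y=3.8637
    x: enter (6,4) at t=0.1967 ← occupied
  → r_1 = 0.1967
beam 2: φ=-90°, α=30°
  dir = (cos 30°, sin 30°) = (0.8660, 0.5000); from cell (5,4)
  next x-line at t=0.2194, next y-line at t=0.8200; Δt_x=1.1547, Δt_y=2.0000
    x: enter (6,4) at t=0.2194 ← occupied
  → r_2 = 0.2194
beam 3: φ=-45°, α=75°
  dir = (cos 75°, sin 75°) = (0.2588, 0.9659); from cell (5,4)
  next x-line at t=0.7341, next y-line at t=0.4245; Δt_x=3.8637, Δt_y=1.0353
    y: enter (5,5) at t=0.4245 ← occupied
  → r_3 = 0.4245
beam 4: φ=0°, α=120°
  dir = (cos 120°, sin 120°) = (-0.5000, 0.8660); from cell (5,4)
  next x-line at t=1.6200, next y-line at t=0.4734; Δt_x=2.0000, Δt_y=1.1547
    y: enter (5,5) at t=0.4734 ← occupied
  → r_4 = 0.4734
beam 5: φ=45°, α=165°
  dir = (cos 165°, sin 165°) = (-0.9659, 0.2588); from cell (5,4)
  next x-line at t=0.8386, next y-line at t=1.5841; Δt_x=1.0353, Δt_y=3.8637
    x: enter (4,4) at t=0.8386
    y: enter (4,5) at t=1.5841 ← occupied
  → r_5 = 1.5841
beam 6: φ=90°, α=210°
  dir = (cos 210°, sin 210°) = (-0.8660, -0.5000); from cell (5,4)
  next x-line at t=0.9353, next y-line at t=1.1800; Δt_x=1.1547, Δt_y=2.0000
    x: enter (4,4) at t=0.9353
    y: enter (4,3) at t=1.1800
    x: enter (3,3) at t=2.0900
    y: enter (3,2) at t=3.1800
    x: enter (2,2) at t=3.2447
    x: enter (1,2) at t=4.3994
    y: enter (1,1) at t=5.1800
    x: enter (0,1) at t=5.5541 ← occupied
  → r_6 = 5.5541
beam 7: φ=135°, α=255°
  dir = (cos 255°, sin 255°) = (-0.2588, -0.9659); from cell (5,4)
  next x-line at t=3.1296, next y-line at t=0.6108; Δt_x=3.8637, Δt_y=1.0353
    y: enter (5,3) at t=0.6108
    y: enter (5,2) at t=1.6461
    y: enter (5,1) at t=2.6814 ← occupied
  → r_7 = 2.6814

ranges = [0.1967, 0.2194, 0.4245, 0.4734, 1.5841, 5.5541, 2.6814]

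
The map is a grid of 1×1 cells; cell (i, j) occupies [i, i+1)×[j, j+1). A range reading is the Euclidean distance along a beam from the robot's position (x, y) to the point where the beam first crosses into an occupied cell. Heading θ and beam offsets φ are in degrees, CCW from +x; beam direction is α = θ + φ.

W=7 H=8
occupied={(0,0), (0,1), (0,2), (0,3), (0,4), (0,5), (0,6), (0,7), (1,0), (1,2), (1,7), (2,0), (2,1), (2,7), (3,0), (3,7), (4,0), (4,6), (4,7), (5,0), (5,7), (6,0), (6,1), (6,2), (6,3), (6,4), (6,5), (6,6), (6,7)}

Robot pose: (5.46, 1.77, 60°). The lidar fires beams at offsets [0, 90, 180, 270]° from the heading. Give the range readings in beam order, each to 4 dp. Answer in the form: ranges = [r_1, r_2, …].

beam 1: φ=0°, α=60°
  direction (0.5000, 0.8660); cell (5,1); t to first gridline: x 1.0800, y 0.2656 (then +2.0000 / +1.1547)
    (5,2) via y @ 0.2656
    (6,2) via x @ 1.0800  # hit
  → r_1 = 1.0800
beam 2: φ=90°, α=150°
  direction (-0.8660, 0.5000); cell (5,1); t to first gridline: x 0.5312, y 0.4600 (then +1.1547 / +2.0000)
    (5,2) via y @ 0.4600
    (4,2) via x @ 0.5312
    (3,2) via x @ 1.6859
    (3,3) via y @ 2.4600
    (2,3) via x @ 2.8406
    (1,3) via x @ 3.9953
    (1,4) via y @ 4.4600
    (0,4) via x @ 5.1500  # hit
  → r_2 = 5.1500
beam 3: φ=180°, α=240°
  direction (-0.5000, -0.8660); cell (5,1); t to first gridline: x 0.9200, y 0.8891 (then +2.0000 / +1.1547)
    (5,0) via y @ 0.8891  # hit
  → r_3 = 0.8891
beam 4: φ=270°, α=330°
  direction (0.8660, -0.5000); cell (5,1); t to first gridline: x 0.6235, y 1.5400 (then +1.1547 / +2.0000)
    (6,1) via x @ 0.6235  # hit
  → r_4 = 0.6235

ranges = [1.0800, 5.1500, 0.8891, 0.6235]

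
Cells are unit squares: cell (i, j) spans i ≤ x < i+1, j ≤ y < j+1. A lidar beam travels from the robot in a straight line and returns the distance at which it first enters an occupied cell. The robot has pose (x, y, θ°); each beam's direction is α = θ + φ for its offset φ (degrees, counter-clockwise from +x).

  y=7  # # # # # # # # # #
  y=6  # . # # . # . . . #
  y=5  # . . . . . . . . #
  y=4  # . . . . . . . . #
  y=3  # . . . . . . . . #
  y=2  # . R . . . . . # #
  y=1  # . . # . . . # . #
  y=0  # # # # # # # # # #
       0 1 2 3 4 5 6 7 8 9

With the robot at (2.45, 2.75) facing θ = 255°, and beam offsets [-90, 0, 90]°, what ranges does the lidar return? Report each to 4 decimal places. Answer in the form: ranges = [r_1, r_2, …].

beam 1: φ=-90°, α=165°
  cosα=-0.9659 sinα=0.2588 | (2,2) | tMaxX 0.4659 tMaxY 0.9659 | tΔX 1.0353 tΔY 3.8637
    t=0.4659 [x] (1,2)
    t=0.9659 [y] (1,3)
    t=1.5012 [x] (0,3) — stop
  → r_1 = 1.5012
beam 2: φ=0°, α=255°
  cosα=-0.2588 sinα=-0.9659 | (2,2) | tMaxX 1.7387 tMaxY 0.7765 | tΔX 3.8637 tΔY 1.0353
    t=0.7765 [y] (2,1)
    t=1.7387 [x] (1,1)
    t=1.8117 [y] (1,0) — stop
  → r_2 = 1.8117
beam 3: φ=90°, α=345°
  cosα=0.9659 sinα=-0.2588 | (2,2) | tMaxX 0.5694 tMaxY 2.8978 | tΔX 1.0353 tΔY 3.8637
    t=0.5694 [x] (3,2)
    t=1.6047 [x] (4,2)
    t=2.6400 [x] (5,2)
    t=2.8978 [y] (5,1)
    t=3.6752 [x] (6,1)
    t=4.7105 [x] (7,1) — stop
  → r_3 = 4.7105

ranges = [1.5012, 1.8117, 4.7105]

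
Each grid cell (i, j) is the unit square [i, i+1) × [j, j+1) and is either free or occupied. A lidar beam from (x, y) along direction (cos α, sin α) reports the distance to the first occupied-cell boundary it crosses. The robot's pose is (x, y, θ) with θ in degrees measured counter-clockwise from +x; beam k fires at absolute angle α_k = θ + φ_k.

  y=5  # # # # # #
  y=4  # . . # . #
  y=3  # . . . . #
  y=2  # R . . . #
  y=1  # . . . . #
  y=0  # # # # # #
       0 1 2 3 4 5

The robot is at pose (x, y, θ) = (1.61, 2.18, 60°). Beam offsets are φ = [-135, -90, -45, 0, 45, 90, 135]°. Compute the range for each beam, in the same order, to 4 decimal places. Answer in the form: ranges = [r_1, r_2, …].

beam 1: φ=-135°, α=285°
  direction (0.2588, -0.9659); cell (1,2); t to first gridline: x 1.5068, y 0.1863 (then +3.8637 / +1.0353)
    (1,1) via y @ 0.1863
    (1,0) via y @ 1.2216  # hit
  → r_1 = 1.2216
beam 2: φ=-90°, α=330°
  direction (0.8660, -0.5000); cell (1,2); t to first gridline: x 0.4503, y 0.3600 (then +1.1547 / +2.0000)
    (1,1) via y @ 0.3600
    (2,1) via x @ 0.4503
    (3,1) via x @ 1.6050
    (3,0) via y @ 2.3600  # hit
  → r_2 = 2.3600
beam 3: φ=-45°, α=15°
  direction (0.9659, 0.2588); cell (1,2); t to first gridline: x 0.4038, y 3.1682 (then +1.0353 / +3.8637)
    (2,2) via x @ 0.4038
    (3,2) via x @ 1.4390
    (4,2) via x @ 2.4743
    (4,3) via y @ 3.1682
    (5,3) via x @ 3.5096  # hit
  → r_3 = 3.5096
beam 4: φ=0°, α=60°
  direction (0.5000, 0.8660); cell (1,2); t to first gridline: x 0.7800, y 0.9469 (then +2.0000 / +1.1547)
    (2,2) via x @ 0.7800
    (2,3) via y @ 0.9469
    (2,4) via y @ 2.1016
    (3,4) via x @ 2.7800  # hit
  → r_4 = 2.7800
beam 5: φ=45°, α=105°
  direction (-0.2588, 0.9659); cell (1,2); t to first gridline: x 2.3569, y 0.8489 (then +3.8637 / +1.0353)
    (1,3) via y @ 0.8489
    (1,4) via y @ 1.8842
    (0,4) via x @ 2.3569  # hit
  → r_5 = 2.3569
beam 6: φ=90°, α=150°
  direction (-0.8660, 0.5000); cell (1,2); t to first gridline: x 0.7044, y 1.6400 (then +1.1547 / +2.0000)
    (0,2) via x @ 0.7044  # hit
  → r_6 = 0.7044
beam 7: φ=135°, α=195°
  direction (-0.9659, -0.2588); cell (1,2); t to first gridline: x 0.6315, y 0.6955 (then +1.0353 / +3.8637)
    (0,2) via x @ 0.6315  # hit
  → r_7 = 0.6315

ranges = [1.2216, 2.3600, 3.5096, 2.7800, 2.3569, 0.7044, 0.6315]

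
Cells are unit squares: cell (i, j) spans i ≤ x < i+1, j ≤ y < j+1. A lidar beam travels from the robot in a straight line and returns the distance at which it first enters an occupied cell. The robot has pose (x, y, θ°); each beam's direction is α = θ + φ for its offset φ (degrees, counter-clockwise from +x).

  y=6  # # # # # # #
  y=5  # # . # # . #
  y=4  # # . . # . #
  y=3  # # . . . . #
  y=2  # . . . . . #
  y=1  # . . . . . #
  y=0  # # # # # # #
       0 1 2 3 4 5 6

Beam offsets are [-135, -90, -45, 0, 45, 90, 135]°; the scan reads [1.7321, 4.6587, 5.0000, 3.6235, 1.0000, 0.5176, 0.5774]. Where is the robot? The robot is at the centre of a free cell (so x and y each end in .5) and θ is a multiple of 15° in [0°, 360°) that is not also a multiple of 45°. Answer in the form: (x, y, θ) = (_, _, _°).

(x, y, θ) = (4.5, 1.5, 165°)

The pose lattice has 19·16 = 304 candidates. Test each by forward raycasting.
  (5.5, 4.5, 30°): beam 1 = 3.6235 ≠ 1.7321 ✗
  (1.5, 1.5, 30°): beam 1 = 0.5176 ≠ 1.7321 ✗
  (5.5, 4.5, 195°): beam 1 = 1.0000 ≠ 1.7321 ✗
  (2.5, 1.5, 105°): beam 1 = 1.0000 ≠ 1.7321 ✗
  (5.5, 1.5, 330°): beam 1 = 1.9319 ≠ 1.7321 ✗
  …
  (4.5, 1.5, 165°): r_1=1.7321, r_2=4.6587, r_3=5.0000, r_4=3.6235, r_5=1.0000, r_6=0.5176, r_7=0.5774 — all match ✓
No second candidate reproduces the full scan.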